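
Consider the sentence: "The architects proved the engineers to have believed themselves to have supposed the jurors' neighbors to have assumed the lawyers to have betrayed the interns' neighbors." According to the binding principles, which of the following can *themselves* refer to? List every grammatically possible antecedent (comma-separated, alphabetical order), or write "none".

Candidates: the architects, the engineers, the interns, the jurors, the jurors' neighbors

*themselves* is a reflexive; Principle A requires it to be bound within its binding domain — the clause headed by 'believed'.
— the architects: subject of the matrix clause; c-commands the reflexive but lies outside its binding domain — cannot bind it (Principle A).
— the engineers: subject of the clause headed by 'believed'; c-commands the reflexive within its binding domain — allowed (Principle A).
— the interns: possessor inside the object DP of the clause headed by 'betrayed'; does not c-command the reflexive — cannot bind it (Principle A).
— the jurors: possessor inside the subject DP of the clause headed by 'assumed'; does not c-command the reflexive — cannot bind it (Principle A).
— the jurors' neighbors: subject of the clause headed by 'assumed'; does not c-command the reflexive — cannot bind it (Principle A).

the engineers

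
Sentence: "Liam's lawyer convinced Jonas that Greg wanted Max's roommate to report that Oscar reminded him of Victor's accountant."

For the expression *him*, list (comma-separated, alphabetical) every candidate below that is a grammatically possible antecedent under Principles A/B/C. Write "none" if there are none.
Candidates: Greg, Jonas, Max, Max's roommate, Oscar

*him* is a pronoun; Principle B requires it to be free in its binding domain — the clause headed by 'reminded'.
— Greg: subject of the clause headed by 'wanted'; c-commands the pronoun but lies outside its binding domain — allowed.
— Jonas: object of the matrix clause; c-commands the pronoun but lies outside its binding domain — allowed.
— Max: possessor inside the subject DP of the clause headed by 'report'; does not c-command the pronoun — Principle B does not apply; allowed.
— Max's roommate: subject of the clause headed by 'report'; c-commands the pronoun but lies outside its binding domain — allowed.
— Oscar: subject of the clause headed by 'reminded'; c-commands the pronoun within its binding domain — blocked (Principle B).

Greg, Jonas, Max, Max's roommate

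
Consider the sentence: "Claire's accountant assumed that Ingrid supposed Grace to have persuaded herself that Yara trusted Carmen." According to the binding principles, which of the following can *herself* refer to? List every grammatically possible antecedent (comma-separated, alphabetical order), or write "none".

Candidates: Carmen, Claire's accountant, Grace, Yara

Grace

*herself* is a reflexive; Principle A requires it to be bound within its binding domain — the clause headed by 'persuaded'.
— Carmen: object of the clause headed by 'trusted'; does not c-command the reflexive — cannot bind it (Principle A).
— Claire's accountant: subject of the matrix clause; c-commands the reflexive but lies outside its binding domain — cannot bind it (Principle A).
— Grace: subject of the clause headed by 'persuaded'; c-commands the reflexive within its binding domain — allowed (Principle A).
— Yara: subject of the clause headed by 'trusted'; does not c-command the reflexive — cannot bind it (Principle A).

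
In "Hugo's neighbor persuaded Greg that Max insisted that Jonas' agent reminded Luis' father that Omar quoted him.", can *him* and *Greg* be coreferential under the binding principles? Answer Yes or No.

*Greg* is an R-expression; Principle C requires it to be free (not bound by any c-commanding expression).
— him: object of the clause headed by 'quoted'; the pronoun does not c-command the R-expression — coreference allowed.

Yes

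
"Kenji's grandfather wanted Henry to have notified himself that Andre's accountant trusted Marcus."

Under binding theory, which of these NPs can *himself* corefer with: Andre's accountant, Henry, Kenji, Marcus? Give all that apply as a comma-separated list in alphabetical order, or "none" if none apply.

Henry

*himself* is a reflexive; Principle A requires it to be bound within its binding domain — the clause headed by 'notified'.
— Andre's accountant: subject of the clause headed by 'trusted'; does not c-command the reflexive — cannot bind it (Principle A).
— Henry: subject of the clause headed by 'notified'; c-commands the reflexive within its binding domain — allowed (Principle A).
— Kenji: possessor inside the subject DP of the matrix clause; does not c-command the reflexive — cannot bind it (Principle A).
— Marcus: object of the clause headed by 'trusted'; does not c-command the reflexive — cannot bind it (Principle A).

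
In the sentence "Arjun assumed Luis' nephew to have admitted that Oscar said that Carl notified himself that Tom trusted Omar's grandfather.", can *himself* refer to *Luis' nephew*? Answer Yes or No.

No

*himself* is a reflexive; Principle A requires it to be bound within its binding domain — the clause headed by 'notified'.
— Luis' nephew: subject of the clause headed by 'admitted'; c-commands the reflexive but lies outside its binding domain — cannot bind it (Principle A).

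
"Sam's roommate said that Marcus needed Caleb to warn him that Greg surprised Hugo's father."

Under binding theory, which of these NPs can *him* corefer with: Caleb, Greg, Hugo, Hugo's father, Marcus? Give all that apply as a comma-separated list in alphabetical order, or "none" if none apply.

*him* is a pronoun; Principle B requires it to be free in its binding domain — the clause headed by 'warn'.
— Caleb: subject of the clause headed by 'warn'; c-commands the pronoun within its binding domain — blocked (Principle B).
— Greg: subject of the clause headed by 'surprised'; is c-commanded by the pronoun; coreference would bind this R-expression — blocked (Principle C).
— Hugo: possessor inside the object DP of the clause headed by 'surprised'; is c-commanded by the pronoun; coreference would bind this R-expression — blocked (Principle C).
— Hugo's father: object of the clause headed by 'surprised'; is c-commanded by the pronoun; coreference would bind this R-expression — blocked (Principle C).
— Marcus: subject of the clause headed by 'needed'; c-commands the pronoun but lies outside its binding domain — allowed.

Marcus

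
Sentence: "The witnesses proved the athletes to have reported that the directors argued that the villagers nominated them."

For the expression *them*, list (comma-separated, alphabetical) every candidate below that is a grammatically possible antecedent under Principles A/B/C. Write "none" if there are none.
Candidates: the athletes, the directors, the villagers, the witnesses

*them* is a pronoun; Principle B requires it to be free in its binding domain — the clause headed by 'nominated'.
— the athletes: subject of the clause headed by 'reported'; c-commands the pronoun but lies outside its binding domain — allowed.
— the directors: subject of the clause headed by 'argued'; c-commands the pronoun but lies outside its binding domain — allowed.
— the villagers: subject of the clause headed by 'nominated'; c-commands the pronoun within its binding domain — blocked (Principle B).
— the witnesses: subject of the matrix clause; c-commands the pronoun but lies outside its binding domain — allowed.

the athletes, the directors, the witnesses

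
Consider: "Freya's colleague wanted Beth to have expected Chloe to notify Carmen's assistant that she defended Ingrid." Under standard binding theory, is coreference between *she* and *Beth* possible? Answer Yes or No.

Yes

*Beth* is an R-expression; Principle C requires it to be free (not bound by any c-commanding expression).
— she: subject of the clause headed by 'defended'; the pronoun does not c-command the R-expression — coreference allowed.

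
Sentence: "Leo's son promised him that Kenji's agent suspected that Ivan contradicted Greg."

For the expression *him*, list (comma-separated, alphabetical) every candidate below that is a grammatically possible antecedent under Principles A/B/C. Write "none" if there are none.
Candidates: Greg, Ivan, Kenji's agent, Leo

*him* is a pronoun; Principle B requires it to be free in its binding domain — the matrix clause.
— Greg: object of the clause headed by 'contradicted'; is c-commanded by the pronoun; coreference would bind this R-expression — blocked (Principle C).
— Ivan: subject of the clause headed by 'contradicted'; is c-commanded by the pronoun; coreference would bind this R-expression — blocked (Principle C).
— Kenji's agent: subject of the clause headed by 'suspected'; is c-commanded by the pronoun; coreference would bind this R-expression — blocked (Principle C).
— Leo: possessor inside the subject DP of the matrix clause; does not c-command the pronoun — Principle B does not apply; allowed.

Leo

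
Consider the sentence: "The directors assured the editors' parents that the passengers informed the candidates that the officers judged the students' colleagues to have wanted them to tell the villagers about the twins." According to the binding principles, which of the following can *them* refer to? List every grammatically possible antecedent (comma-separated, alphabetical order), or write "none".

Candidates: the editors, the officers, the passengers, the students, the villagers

the editors, the officers, the passengers, the students

*them* is a pronoun; Principle B requires it to be free in its binding domain — the clause headed by 'wanted'.
— the editors: possessor inside the object DP of the matrix clause; does not c-command the pronoun — Principle B does not apply; allowed.
— the officers: subject of the clause headed by 'judged'; c-commands the pronoun but lies outside its binding domain — allowed.
— the passengers: subject of the clause headed by 'informed'; c-commands the pronoun but lies outside its binding domain — allowed.
— the students: possessor inside the subject DP of the clause headed by 'wanted'; does not c-command the pronoun — Principle B does not apply; allowed.
— the villagers: object of the clause headed by 'tell'; is c-commanded by the pronoun; coreference would bind this R-expression — blocked (Principle C).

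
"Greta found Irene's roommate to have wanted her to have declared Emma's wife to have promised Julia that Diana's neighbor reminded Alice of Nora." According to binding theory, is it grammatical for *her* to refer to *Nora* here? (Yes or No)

*Nora* is an R-expression; Principle C requires it to be free (not bound by any c-commanding expression).
— her: subject of the clause headed by 'declared'; the pronoun c-commands the R-expression — coreference blocked (Principle C).

No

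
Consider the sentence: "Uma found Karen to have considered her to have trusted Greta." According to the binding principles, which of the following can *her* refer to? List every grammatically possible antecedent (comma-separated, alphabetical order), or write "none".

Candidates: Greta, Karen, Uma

Uma

*her* is a pronoun; Principle B requires it to be free in its binding domain — the clause headed by 'considered'.
— Greta: object of the clause headed by 'trusted'; is c-commanded by the pronoun; coreference would bind this R-expression — blocked (Principle C).
— Karen: subject of the clause headed by 'considered'; c-commands the pronoun within its binding domain — blocked (Principle B).
— Uma: subject of the matrix clause; c-commands the pronoun but lies outside its binding domain — allowed.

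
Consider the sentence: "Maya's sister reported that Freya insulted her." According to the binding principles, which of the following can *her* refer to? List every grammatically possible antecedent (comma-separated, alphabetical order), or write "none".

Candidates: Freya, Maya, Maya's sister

*her* is a pronoun; Principle B requires it to be free in its binding domain — the clause headed by 'insulted'.
— Freya: subject of the clause headed by 'insulted'; c-commands the pronoun within its binding domain — blocked (Principle B).
— Maya: possessor inside the subject DP of the matrix clause; does not c-command the pronoun — Principle B does not apply; allowed.
— Maya's sister: subject of the matrix clause; c-commands the pronoun but lies outside its binding domain — allowed.

Maya, Maya's sister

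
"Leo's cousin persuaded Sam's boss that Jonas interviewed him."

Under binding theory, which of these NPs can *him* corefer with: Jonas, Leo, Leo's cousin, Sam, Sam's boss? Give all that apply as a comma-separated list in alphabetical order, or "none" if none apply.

Leo, Leo's cousin, Sam, Sam's boss

*him* is a pronoun; Principle B requires it to be free in its binding domain — the clause headed by 'interviewed'.
— Jonas: subject of the clause headed by 'interviewed'; c-commands the pronoun within its binding domain — blocked (Principle B).
— Leo: possessor inside the subject DP of the matrix clause; does not c-command the pronoun — Principle B does not apply; allowed.
— Leo's cousin: subject of the matrix clause; c-commands the pronoun but lies outside its binding domain — allowed.
— Sam: possessor inside the object DP of the matrix clause; does not c-command the pronoun — Principle B does not apply; allowed.
— Sam's boss: object of the matrix clause; c-commands the pronoun but lies outside its binding domain — allowed.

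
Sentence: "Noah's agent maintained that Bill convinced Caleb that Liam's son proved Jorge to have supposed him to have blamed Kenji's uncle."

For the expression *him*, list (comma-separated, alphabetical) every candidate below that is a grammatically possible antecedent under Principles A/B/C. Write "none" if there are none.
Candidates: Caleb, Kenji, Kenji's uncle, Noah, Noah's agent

*him* is a pronoun; Principle B requires it to be free in its binding domain — the clause headed by 'supposed'.
— Caleb: object of the clause headed by 'convinced'; c-commands the pronoun but lies outside its binding domain — allowed.
— Kenji: possessor inside the object DP of the clause headed by 'blamed'; is c-commanded by the pronoun; coreference would bind this R-expression — blocked (Principle C).
— Kenji's uncle: object of the clause headed by 'blamed'; is c-commanded by the pronoun; coreference would bind this R-expression — blocked (Principle C).
— Noah: possessor inside the subject DP of the matrix clause; does not c-command the pronoun — Principle B does not apply; allowed.
— Noah's agent: subject of the matrix clause; c-commands the pronoun but lies outside its binding domain — allowed.

Caleb, Noah, Noah's agent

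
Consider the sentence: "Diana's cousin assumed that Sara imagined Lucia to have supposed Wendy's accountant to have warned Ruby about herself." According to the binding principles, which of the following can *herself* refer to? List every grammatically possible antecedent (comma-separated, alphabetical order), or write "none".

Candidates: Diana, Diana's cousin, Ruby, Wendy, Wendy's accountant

*herself* is a reflexive; Principle A requires it to be bound within its binding domain — the clause headed by 'warned'.
— Diana: possessor inside the subject DP of the matrix clause; does not c-command the reflexive — cannot bind it (Principle A).
— Diana's cousin: subject of the matrix clause; c-commands the reflexive but lies outside its binding domain — cannot bind it (Principle A).
— Ruby: object of the clause headed by 'warned'; c-commands the reflexive within its binding domain — allowed (Principle A).
— Wendy: possessor inside the subject DP of the clause headed by 'warned'; does not c-command the reflexive — cannot bind it (Principle A).
— Wendy's accountant: subject of the clause headed by 'warned'; c-commands the reflexive within its binding domain — allowed (Principle A).

Ruby, Wendy's accountant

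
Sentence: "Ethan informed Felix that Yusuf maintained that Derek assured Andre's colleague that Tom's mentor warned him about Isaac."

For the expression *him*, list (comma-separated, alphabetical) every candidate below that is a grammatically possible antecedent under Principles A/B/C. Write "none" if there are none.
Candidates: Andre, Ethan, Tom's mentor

Andre, Ethan

*him* is a pronoun; Principle B requires it to be free in its binding domain — the clause headed by 'warned'.
— Andre: possessor inside the object DP of the clause headed by 'assured'; does not c-command the pronoun — Principle B does not apply; allowed.
— Ethan: subject of the matrix clause; c-commands the pronoun but lies outside its binding domain — allowed.
— Tom's mentor: subject of the clause headed by 'warned'; c-commands the pronoun within its binding domain — blocked (Principle B).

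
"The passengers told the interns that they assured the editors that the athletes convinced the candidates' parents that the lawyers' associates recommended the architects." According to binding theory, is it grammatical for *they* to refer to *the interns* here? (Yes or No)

*the interns* is an R-expression; Principle C requires it to be free (not bound by any c-commanding expression).
— they: subject of the clause headed by 'assured'; the pronoun does not c-command the R-expression — coreference allowed.

Yes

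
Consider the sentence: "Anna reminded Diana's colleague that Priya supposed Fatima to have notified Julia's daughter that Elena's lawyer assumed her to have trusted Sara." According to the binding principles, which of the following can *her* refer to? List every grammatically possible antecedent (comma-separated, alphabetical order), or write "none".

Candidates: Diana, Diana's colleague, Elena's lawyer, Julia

Diana, Diana's colleague, Julia

*her* is a pronoun; Principle B requires it to be free in its binding domain — the clause headed by 'assumed'.
— Diana: possessor inside the object DP of the matrix clause; does not c-command the pronoun — Principle B does not apply; allowed.
— Diana's colleague: object of the matrix clause; c-commands the pronoun but lies outside its binding domain — allowed.
— Elena's lawyer: subject of the clause headed by 'assumed'; c-commands the pronoun within its binding domain — blocked (Principle B).
— Julia: possessor inside the object DP of the clause headed by 'notified'; does not c-command the pronoun — Principle B does not apply; allowed.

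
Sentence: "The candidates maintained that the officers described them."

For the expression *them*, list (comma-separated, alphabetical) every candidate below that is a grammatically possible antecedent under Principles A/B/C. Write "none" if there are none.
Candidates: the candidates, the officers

*them* is a pronoun; Principle B requires it to be free in its binding domain — the clause headed by 'described'.
— the candidates: subject of the matrix clause; c-commands the pronoun but lies outside its binding domain — allowed.
— the officers: subject of the clause headed by 'described'; c-commands the pronoun within its binding domain — blocked (Principle B).

the candidates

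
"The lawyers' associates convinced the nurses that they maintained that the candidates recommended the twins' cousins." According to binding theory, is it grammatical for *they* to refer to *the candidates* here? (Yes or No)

No

*the candidates* is an R-expression; Principle C requires it to be free (not bound by any c-commanding expression).
— they: subject of the clause headed by 'maintained'; the pronoun c-commands the R-expression — coreference blocked (Principle C).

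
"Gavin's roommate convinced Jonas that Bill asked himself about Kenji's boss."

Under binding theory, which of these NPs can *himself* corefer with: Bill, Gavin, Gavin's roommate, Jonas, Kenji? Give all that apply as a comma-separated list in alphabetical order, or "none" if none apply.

Bill

*himself* is a reflexive; Principle A requires it to be bound within its binding domain — the clause headed by 'asked'.
— Bill: subject of the clause headed by 'asked'; c-commands the reflexive within its binding domain — allowed (Principle A).
— Gavin: possessor inside the subject DP of the matrix clause; does not c-command the reflexive — cannot bind it (Principle A).
— Gavin's roommate: subject of the matrix clause; c-commands the reflexive but lies outside its binding domain — cannot bind it (Principle A).
— Jonas: object of the matrix clause; c-commands the reflexive but lies outside its binding domain — cannot bind it (Principle A).
— Kenji: possessor inside the second object DP of the clause headed by 'asked'; does not c-command the reflexive — cannot bind it (Principle A).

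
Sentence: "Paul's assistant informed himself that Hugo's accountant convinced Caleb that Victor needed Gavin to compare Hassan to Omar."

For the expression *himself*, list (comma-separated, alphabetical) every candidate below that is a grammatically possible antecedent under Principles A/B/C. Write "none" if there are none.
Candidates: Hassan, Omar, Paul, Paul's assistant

Paul's assistant

*himself* is a reflexive; Principle A requires it to be bound within its binding domain — the matrix clause.
— Hassan: object of the clause headed by 'compare'; does not c-command the reflexive — cannot bind it (Principle A).
— Omar: second object of the clause headed by 'compare'; does not c-command the reflexive — cannot bind it (Principle A).
— Paul: possessor inside the subject DP of the matrix clause; does not c-command the reflexive — cannot bind it (Principle A).
— Paul's assistant: subject of the matrix clause; c-commands the reflexive within its binding domain — allowed (Principle A).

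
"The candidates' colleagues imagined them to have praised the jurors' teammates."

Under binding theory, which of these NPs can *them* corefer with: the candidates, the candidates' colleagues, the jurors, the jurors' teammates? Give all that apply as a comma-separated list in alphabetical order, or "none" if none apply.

the candidates

*them* is a pronoun; Principle B requires it to be free in its binding domain — the matrix clause.
— the candidates: possessor inside the subject DP of the matrix clause; does not c-command the pronoun — Principle B does not apply; allowed.
— the candidates' colleagues: subject of the matrix clause; c-commands the pronoun within its binding domain — blocked (Principle B).
— the jurors: possessor inside the object DP of the clause headed by 'praised'; is c-commanded by the pronoun; coreference would bind this R-expression — blocked (Principle C).
— the jurors' teammates: object of the clause headed by 'praised'; is c-commanded by the pronoun; coreference would bind this R-expression — blocked (Principle C).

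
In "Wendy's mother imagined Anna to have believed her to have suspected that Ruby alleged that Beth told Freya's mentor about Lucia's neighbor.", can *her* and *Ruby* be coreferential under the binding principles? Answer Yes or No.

No

*Ruby* is an R-expression; Principle C requires it to be free (not bound by any c-commanding expression).
— her: subject of the clause headed by 'suspected'; the pronoun c-commands the R-expression — coreference blocked (Principle C).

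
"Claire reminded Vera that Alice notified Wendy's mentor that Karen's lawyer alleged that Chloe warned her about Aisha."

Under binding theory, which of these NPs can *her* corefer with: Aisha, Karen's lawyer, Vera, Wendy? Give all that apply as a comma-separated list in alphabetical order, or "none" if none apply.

Karen's lawyer, Vera, Wendy

*her* is a pronoun; Principle B requires it to be free in its binding domain — the clause headed by 'warned'.
— Aisha: second object of the clause headed by 'warned'; is c-commanded by the pronoun; coreference would bind this R-expression — blocked (Principle C).
— Karen's lawyer: subject of the clause headed by 'alleged'; c-commands the pronoun but lies outside its binding domain — allowed.
— Vera: object of the matrix clause; c-commands the pronoun but lies outside its binding domain — allowed.
— Wendy: possessor inside the object DP of the clause headed by 'notified'; does not c-command the pronoun — Principle B does not apply; allowed.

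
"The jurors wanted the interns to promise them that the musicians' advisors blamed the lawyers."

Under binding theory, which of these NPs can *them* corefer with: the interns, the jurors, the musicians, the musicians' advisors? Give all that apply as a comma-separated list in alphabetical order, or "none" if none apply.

the jurors

*them* is a pronoun; Principle B requires it to be free in its binding domain — the clause headed by 'promise'.
— the interns: subject of the clause headed by 'promise'; c-commands the pronoun within its binding domain — blocked (Principle B).
— the jurors: subject of the matrix clause; c-commands the pronoun but lies outside its binding domain — allowed.
— the musicians: possessor inside the subject DP of the clause headed by 'blamed'; is c-commanded by the pronoun; coreference would bind this R-expression — blocked (Principle C).
— the musicians' advisors: subject of the clause headed by 'blamed'; is c-commanded by the pronoun; coreference would bind this R-expression — blocked (Principle C).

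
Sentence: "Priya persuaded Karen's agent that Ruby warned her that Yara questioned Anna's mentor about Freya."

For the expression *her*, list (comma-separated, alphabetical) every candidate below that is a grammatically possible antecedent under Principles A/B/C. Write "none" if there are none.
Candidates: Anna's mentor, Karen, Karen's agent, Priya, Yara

Karen, Karen's agent, Priya

*her* is a pronoun; Principle B requires it to be free in its binding domain — the clause headed by 'warned'.
— Anna's mentor: object of the clause headed by 'questioned'; is c-commanded by the pronoun; coreference would bind this R-expression — blocked (Principle C).
— Karen: possessor inside the object DP of the matrix clause; does not c-command the pronoun — Principle B does not apply; allowed.
— Karen's agent: object of the matrix clause; c-commands the pronoun but lies outside its binding domain — allowed.
— Priya: subject of the matrix clause; c-commands the pronoun but lies outside its binding domain — allowed.
— Yara: subject of the clause headed by 'questioned'; is c-commanded by the pronoun; coreference would bind this R-expression — blocked (Principle C).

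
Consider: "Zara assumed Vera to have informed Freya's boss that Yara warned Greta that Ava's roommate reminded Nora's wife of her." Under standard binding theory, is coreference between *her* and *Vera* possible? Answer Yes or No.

Yes

*Vera* is an R-expression; Principle C requires it to be free (not bound by any c-commanding expression).
— her: second object of the clause headed by 'reminded'; the pronoun does not c-command the R-expression — coreference allowed.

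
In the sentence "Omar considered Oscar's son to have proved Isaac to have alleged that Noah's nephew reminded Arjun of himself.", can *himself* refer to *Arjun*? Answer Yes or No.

*himself* is a reflexive; Principle A requires it to be bound within its binding domain — the clause headed by 'reminded'.
— Arjun: object of the clause headed by 'reminded'; c-commands the reflexive within its binding domain — allowed (Principle A).

Yes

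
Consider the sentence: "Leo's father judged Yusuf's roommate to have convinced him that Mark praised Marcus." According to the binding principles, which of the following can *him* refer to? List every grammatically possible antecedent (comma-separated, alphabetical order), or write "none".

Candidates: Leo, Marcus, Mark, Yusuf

*him* is a pronoun; Principle B requires it to be free in its binding domain — the clause headed by 'convinced'.
— Leo: possessor inside the subject DP of the matrix clause; does not c-command the pronoun — Principle B does not apply; allowed.
— Marcus: object of the clause headed by 'praised'; is c-commanded by the pronoun; coreference would bind this R-expression — blocked (Principle C).
— Mark: subject of the clause headed by 'praised'; is c-commanded by the pronoun; coreference would bind this R-expression — blocked (Principle C).
— Yusuf: possessor inside the subject DP of the clause headed by 'convinced'; does not c-command the pronoun — Principle B does not apply; allowed.

Leo, Yusuf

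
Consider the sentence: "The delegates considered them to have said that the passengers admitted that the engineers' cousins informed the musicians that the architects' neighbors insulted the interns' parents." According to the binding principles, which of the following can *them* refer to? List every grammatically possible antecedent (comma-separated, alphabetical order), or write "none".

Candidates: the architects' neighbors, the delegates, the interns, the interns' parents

*them* is a pronoun; Principle B requires it to be free in its binding domain — the matrix clause.
— the architects' neighbors: subject of the clause headed by 'insulted'; is c-commanded by the pronoun; coreference would bind this R-expression — blocked (Principle C).
— the delegates: subject of the matrix clause; c-commands the pronoun within its binding domain — blocked (Principle B).
— the interns: possessor inside the object DP of the clause headed by 'insulted'; is c-commanded by the pronoun; coreference would bind this R-expression — blocked (Principle C).
— the interns' parents: object of the clause headed by 'insulted'; is c-commanded by the pronoun; coreference would bind this R-expression — blocked (Principle C).

none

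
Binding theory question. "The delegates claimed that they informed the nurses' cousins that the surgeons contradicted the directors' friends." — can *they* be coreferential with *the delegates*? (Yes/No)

Yes

*they* is a pronoun; Principle B requires it to be free in its binding domain — the clause headed by 'informed'.
— the delegates: subject of the matrix clause; c-commands the pronoun but lies outside its binding domain — allowed.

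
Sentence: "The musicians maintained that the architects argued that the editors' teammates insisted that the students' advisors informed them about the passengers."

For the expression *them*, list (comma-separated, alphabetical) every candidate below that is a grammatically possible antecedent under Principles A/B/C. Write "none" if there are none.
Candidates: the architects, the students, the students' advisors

the architects, the students

*them* is a pronoun; Principle B requires it to be free in its binding domain — the clause headed by 'informed'.
— the architects: subject of the clause headed by 'argued'; c-commands the pronoun but lies outside its binding domain — allowed.
— the students: possessor inside the subject DP of the clause headed by 'informed'; does not c-command the pronoun — Principle B does not apply; allowed.
— the students' advisors: subject of the clause headed by 'informed'; c-commands the pronoun within its binding domain — blocked (Principle B).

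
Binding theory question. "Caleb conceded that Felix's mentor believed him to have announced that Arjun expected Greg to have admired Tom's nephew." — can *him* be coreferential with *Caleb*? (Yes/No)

Yes

*him* is a pronoun; Principle B requires it to be free in its binding domain — the clause headed by 'believed'.
— Caleb: subject of the matrix clause; c-commands the pronoun but lies outside its binding domain — allowed.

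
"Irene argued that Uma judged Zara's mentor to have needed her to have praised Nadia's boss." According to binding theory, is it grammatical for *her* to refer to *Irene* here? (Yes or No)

Yes

*Irene* is an R-expression; Principle C requires it to be free (not bound by any c-commanding expression).
— her: subject of the clause headed by 'praised'; the pronoun does not c-command the R-expression — coreference allowed.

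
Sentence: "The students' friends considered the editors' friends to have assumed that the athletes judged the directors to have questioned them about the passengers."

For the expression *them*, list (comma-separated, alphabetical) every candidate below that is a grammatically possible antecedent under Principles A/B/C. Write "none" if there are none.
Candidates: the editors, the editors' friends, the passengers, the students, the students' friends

the editors, the editors' friends, the students, the students' friends

*them* is a pronoun; Principle B requires it to be free in its binding domain — the clause headed by 'questioned'.
— the editors: possessor inside the subject DP of the clause headed by 'assumed'; does not c-command the pronoun — Principle B does not apply; allowed.
— the editors' friends: subject of the clause headed by 'assumed'; c-commands the pronoun but lies outside its binding domain — allowed.
— the passengers: second object of the clause headed by 'questioned'; is c-commanded by the pronoun; coreference would bind this R-expression — blocked (Principle C).
— the students: possessor inside the subject DP of the matrix clause; does not c-command the pronoun — Principle B does not apply; allowed.
— the students' friends: subject of the matrix clause; c-commands the pronoun but lies outside its binding domain — allowed.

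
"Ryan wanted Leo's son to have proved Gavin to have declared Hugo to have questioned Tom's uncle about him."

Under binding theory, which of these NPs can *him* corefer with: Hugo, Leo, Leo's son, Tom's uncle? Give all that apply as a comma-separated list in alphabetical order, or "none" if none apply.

Leo, Leo's son

*him* is a pronoun; Principle B requires it to be free in its binding domain — the clause headed by 'questioned'.
— Hugo: subject of the clause headed by 'questioned'; c-commands the pronoun within its binding domain — blocked (Principle B).
— Leo: possessor inside the subject DP of the clause headed by 'proved'; does not c-command the pronoun — Principle B does not apply; allowed.
— Leo's son: subject of the clause headed by 'proved'; c-commands the pronoun but lies outside its binding domain — allowed.
— Tom's uncle: object of the clause headed by 'questioned'; c-commands the pronoun within its binding domain — blocked (Principle B).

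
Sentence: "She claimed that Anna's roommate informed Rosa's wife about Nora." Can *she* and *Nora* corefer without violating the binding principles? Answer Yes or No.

*Nora* is an R-expression; Principle C requires it to be free (not bound by any c-commanding expression).
— she: subject of the matrix clause; the pronoun c-commands the R-expression — coreference blocked (Principle C).

No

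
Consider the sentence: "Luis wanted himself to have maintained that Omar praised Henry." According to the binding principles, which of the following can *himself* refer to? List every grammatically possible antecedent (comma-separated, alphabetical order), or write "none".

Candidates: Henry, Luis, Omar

Luis

*himself* is a reflexive; Principle A requires it to be bound within its binding domain — the matrix clause.
— Henry: object of the clause headed by 'praised'; does not c-command the reflexive — cannot bind it (Principle A).
— Luis: subject of the matrix clause; c-commands the reflexive within its binding domain — allowed (Principle A).
— Omar: subject of the clause headed by 'praised'; does not c-command the reflexive — cannot bind it (Principle A).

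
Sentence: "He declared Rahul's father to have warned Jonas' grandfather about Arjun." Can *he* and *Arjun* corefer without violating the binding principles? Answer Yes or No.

*Arjun* is an R-expression; Principle C requires it to be free (not bound by any c-commanding expression).
— he: subject of the matrix clause; the pronoun c-commands the R-expression — coreference blocked (Principle C).

No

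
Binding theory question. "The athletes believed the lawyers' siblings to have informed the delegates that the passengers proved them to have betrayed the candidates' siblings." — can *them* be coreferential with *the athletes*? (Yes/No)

*them* is a pronoun; Principle B requires it to be free in its binding domain — the clause headed by 'proved'.
— the athletes: subject of the matrix clause; c-commands the pronoun but lies outside its binding domain — allowed.

Yes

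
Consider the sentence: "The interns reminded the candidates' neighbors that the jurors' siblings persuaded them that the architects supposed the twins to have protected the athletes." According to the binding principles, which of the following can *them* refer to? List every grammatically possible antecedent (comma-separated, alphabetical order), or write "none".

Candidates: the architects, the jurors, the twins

*them* is a pronoun; Principle B requires it to be free in its binding domain — the clause headed by 'persuaded'.
— the architects: subject of the clause headed by 'supposed'; is c-commanded by the pronoun; coreference would bind this R-expression — blocked (Principle C).
— the jurors: possessor inside the subject DP of the clause headed by 'persuaded'; does not c-command the pronoun — Principle B does not apply; allowed.
— the twins: subject of the clause headed by 'protected'; is c-commanded by the pronoun; coreference would bind this R-expression — blocked (Principle C).

the jurors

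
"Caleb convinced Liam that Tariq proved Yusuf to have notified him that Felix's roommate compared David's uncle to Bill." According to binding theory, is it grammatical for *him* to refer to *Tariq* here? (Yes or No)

Yes

*Tariq* is an R-expression; Principle C requires it to be free (not bound by any c-commanding expression).
— him: object of the clause headed by 'notified'; the pronoun does not c-command the R-expression — coreference allowed.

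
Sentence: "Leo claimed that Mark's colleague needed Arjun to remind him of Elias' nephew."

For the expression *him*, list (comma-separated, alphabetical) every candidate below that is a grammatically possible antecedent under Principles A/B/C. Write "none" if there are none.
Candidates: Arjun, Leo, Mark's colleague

Leo, Mark's colleague

*him* is a pronoun; Principle B requires it to be free in its binding domain — the clause headed by 'remind'.
— Arjun: subject of the clause headed by 'remind'; c-commands the pronoun within its binding domain — blocked (Principle B).
— Leo: subject of the matrix clause; c-commands the pronoun but lies outside its binding domain — allowed.
— Mark's colleague: subject of the clause headed by 'needed'; c-commands the pronoun but lies outside its binding domain — allowed.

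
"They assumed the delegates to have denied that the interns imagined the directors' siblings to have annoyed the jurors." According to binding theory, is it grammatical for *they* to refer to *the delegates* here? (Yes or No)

*the delegates* is an R-expression; Principle C requires it to be free (not bound by any c-commanding expression).
— they: subject of the matrix clause; the pronoun c-commands the R-expression — coreference blocked (Principle C).

No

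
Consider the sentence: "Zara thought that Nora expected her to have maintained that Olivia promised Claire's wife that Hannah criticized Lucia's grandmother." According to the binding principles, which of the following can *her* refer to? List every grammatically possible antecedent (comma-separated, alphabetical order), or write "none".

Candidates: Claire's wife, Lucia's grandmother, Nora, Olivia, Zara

*her* is a pronoun; Principle B requires it to be free in its binding domain — the clause headed by 'expected'.
— Claire's wife: object of the clause headed by 'promised'; is c-commanded by the pronoun; coreference would bind this R-expression — blocked (Principle C).
— Lucia's grandmother: object of the clause headed by 'criticized'; is c-commanded by the pronoun; coreference would bind this R-expression — blocked (Principle C).
— Nora: subject of the clause headed by 'expected'; c-commands the pronoun within its binding domain — blocked (Principle B).
— Olivia: subject of the clause headed by 'promised'; is c-commanded by the pronoun; coreference would bind this R-expression — blocked (Principle C).
— Zara: subject of the matrix clause; c-commands the pronoun but lies outside its binding domain — allowed.

Zara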